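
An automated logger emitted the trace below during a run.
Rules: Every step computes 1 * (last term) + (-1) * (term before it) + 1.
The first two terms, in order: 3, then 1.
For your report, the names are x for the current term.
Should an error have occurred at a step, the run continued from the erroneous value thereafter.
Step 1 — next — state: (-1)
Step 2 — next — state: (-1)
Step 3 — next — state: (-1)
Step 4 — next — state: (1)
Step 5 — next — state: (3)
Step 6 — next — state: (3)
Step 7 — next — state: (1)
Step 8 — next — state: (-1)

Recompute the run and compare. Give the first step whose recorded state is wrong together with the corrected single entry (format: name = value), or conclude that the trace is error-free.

step 3, x = 1

Recomputing the run from the initial state:
step 1: x = -1
step 2: x = -1
step 3: x = 1
step 4: x = 3
step 5: x = 3
step 6: x = 1
step 7: x = -1
step 8: x = -1
The first disagreement with the trace is at step 3, where the value should be x = 1.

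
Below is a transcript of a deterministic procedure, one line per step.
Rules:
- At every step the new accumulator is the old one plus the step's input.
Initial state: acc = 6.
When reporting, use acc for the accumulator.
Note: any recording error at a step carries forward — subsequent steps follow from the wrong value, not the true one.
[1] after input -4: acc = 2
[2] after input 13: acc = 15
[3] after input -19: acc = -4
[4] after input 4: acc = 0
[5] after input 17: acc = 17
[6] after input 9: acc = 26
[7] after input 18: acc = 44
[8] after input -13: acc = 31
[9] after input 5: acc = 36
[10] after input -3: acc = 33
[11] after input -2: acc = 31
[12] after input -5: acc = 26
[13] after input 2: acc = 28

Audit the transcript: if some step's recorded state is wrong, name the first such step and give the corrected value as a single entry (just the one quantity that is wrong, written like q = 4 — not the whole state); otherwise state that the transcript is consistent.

step 1: acc = 6 + -4 = 2 -> same as recorded
step 2: acc = 2 + 13 = 15 -> confirmed correct
step 3: acc = 15 + -19 = -4 -> in agreement
step 4: acc = -4 + 4 = 0 -> verified
step 5: acc = 0 + 17 = 17 -> in agreement
step 6: acc = 17 + 9 = 26 -> in agreement
step 7: acc = 26 + 18 = 44 -> matches
step 8: acc = 44 + -13 = 31 -> matches
step 9: acc = 31 + 5 = 36 -> in agreement
step 10: acc = 36 + -3 = 33 -> verified
step 11: acc = 33 + -2 = 31 -> no discrepancy
step 12: acc = 31 + -5 = 26 -> verified
step 13: acc = 26 + 2 = 28 -> checks out
No step deviates from the rules.

no error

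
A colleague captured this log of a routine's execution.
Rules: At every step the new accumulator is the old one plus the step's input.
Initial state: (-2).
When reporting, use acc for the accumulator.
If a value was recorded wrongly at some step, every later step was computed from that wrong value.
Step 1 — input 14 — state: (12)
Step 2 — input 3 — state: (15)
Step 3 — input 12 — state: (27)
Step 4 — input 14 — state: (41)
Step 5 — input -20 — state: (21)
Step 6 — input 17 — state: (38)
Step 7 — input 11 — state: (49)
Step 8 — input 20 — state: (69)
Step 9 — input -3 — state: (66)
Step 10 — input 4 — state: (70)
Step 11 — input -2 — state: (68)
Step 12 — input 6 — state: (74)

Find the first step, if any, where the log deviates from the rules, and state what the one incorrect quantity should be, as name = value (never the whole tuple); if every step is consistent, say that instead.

no error

Step 1: acc = -2 + 14 = 12 — agrees with the log.
Step 2: acc = 12 + 3 = 15 — verified.
Step 3: acc = 15 + 12 = 27 — no discrepancy.
Step 4: acc = 27 + 14 = 41 — in agreement.
Step 5: acc = 41 + -20 = 21 — agrees with the log.
Step 6: acc = 21 + 17 = 38 — agrees with the log.
Step 7: acc = 38 + 11 = 49 — verified.
Step 8: acc = 49 + 20 = 69 — checks out.
Step 9: acc = 69 + -3 = 66 — consistent with the log.
Step 10: acc = 66 + 4 = 70 — matches.
Step 11: acc = 70 + -2 = 68 — confirmed correct.
Step 12: acc = 68 + 6 = 74 — same as recorded.
Each recorded entry agrees with the recomputation.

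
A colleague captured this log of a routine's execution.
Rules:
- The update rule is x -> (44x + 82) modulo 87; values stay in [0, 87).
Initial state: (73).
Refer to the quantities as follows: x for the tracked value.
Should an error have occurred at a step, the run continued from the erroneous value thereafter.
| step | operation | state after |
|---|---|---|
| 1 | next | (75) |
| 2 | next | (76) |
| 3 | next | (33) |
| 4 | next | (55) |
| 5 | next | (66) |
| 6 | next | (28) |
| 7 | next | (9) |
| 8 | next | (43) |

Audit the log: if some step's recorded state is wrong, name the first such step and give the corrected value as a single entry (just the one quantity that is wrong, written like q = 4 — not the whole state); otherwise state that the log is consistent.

no error

Recomputing the run from the initial state:
step 1: x = 75
step 2: x = 76
step 3: x = 33
step 4: x = 55
step 5: x = 66
step 6: x = 28
step 7: x = 9
step 8: x = 43
This matches the log at every step.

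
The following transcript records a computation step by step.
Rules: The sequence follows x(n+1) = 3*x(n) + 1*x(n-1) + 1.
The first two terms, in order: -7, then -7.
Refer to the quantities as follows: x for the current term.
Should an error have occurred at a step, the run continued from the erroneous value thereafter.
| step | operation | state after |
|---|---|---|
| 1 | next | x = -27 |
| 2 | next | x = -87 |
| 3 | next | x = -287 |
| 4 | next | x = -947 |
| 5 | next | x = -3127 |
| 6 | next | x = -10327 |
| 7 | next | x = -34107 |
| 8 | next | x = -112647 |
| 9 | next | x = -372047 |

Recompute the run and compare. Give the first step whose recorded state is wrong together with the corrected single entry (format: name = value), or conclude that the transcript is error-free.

Recomputing the run from the initial state:
step 1: x = -27
step 2: x = -87
step 3: x = -287
step 4: x = -947
step 5: x = -3127
step 6: x = -10327
step 7: x = -34107
step 8: x = -112647
step 9: x = -372047
This matches the transcript at every step.

no error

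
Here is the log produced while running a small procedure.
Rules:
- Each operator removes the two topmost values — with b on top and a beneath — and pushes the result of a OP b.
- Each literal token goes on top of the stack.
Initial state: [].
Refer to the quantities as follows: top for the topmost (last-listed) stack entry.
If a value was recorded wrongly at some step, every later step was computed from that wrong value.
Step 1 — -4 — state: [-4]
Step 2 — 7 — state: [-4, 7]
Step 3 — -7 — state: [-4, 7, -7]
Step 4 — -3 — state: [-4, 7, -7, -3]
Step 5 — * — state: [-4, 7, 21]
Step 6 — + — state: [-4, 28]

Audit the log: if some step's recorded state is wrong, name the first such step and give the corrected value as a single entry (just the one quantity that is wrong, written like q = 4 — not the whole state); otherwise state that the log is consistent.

no error

1. push -4: top = -4 (in agreement)
2. push 7: top = 7 (same as recorded)
3. push -7: top = -7 (consistent with the log)
4. push -3: top = -3 (matches)
5. -7 * -3 = 21 (no discrepancy)
6. 7 + 21 = 28 (confirmed correct)
Every step is consistent.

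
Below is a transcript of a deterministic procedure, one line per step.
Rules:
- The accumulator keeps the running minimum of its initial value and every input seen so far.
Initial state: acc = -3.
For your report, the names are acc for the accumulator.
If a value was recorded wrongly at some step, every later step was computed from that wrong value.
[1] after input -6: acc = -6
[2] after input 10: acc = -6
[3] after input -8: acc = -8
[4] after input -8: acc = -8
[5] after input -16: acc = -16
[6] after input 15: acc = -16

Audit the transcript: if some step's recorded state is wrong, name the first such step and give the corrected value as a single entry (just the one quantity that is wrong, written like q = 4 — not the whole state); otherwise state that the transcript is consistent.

no error

Recomputing the run from the initial state:
step 1: acc = -6
step 2: acc = -6
step 3: acc = -8
step 4: acc = -8
step 5: acc = -16
step 6: acc = -16
This matches the transcript at every step.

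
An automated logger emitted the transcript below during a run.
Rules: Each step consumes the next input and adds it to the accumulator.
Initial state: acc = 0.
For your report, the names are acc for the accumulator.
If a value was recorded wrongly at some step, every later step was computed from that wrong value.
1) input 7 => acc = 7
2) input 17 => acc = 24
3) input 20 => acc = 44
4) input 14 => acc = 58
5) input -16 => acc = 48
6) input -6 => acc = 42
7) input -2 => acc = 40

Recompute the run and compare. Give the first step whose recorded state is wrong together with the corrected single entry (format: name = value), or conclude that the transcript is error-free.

Step 1: acc = 0 + 7 = 7 — exactly as logged.
Step 2: acc = 7 + 17 = 24 — verified.
Step 3: acc = 24 + 20 = 44 — confirmed correct.
Step 4: acc = 44 + 14 = 58 — matches.
Step 5: acc = 58 + -16 = 42 — the recorded entry deviates here.
The earliest wrong entry is at step 5: it should read acc = 42.

step 5, acc = 42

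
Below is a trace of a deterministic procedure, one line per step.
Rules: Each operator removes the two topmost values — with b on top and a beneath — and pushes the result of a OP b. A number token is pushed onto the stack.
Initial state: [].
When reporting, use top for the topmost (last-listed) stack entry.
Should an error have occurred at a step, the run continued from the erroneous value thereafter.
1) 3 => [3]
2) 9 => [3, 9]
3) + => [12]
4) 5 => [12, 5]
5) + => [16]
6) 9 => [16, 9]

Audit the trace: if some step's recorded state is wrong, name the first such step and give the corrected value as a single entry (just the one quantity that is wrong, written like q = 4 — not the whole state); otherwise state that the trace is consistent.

step 5, top = 17

Recomputing the run from the initial state:
step 1: [3]
step 2: [3, 9]
step 3: [12]
step 4: [12, 5]
step 5: [17]
step 6: [17, 9]
The first disagreement with the trace is at step 5, where the value should be top = 17.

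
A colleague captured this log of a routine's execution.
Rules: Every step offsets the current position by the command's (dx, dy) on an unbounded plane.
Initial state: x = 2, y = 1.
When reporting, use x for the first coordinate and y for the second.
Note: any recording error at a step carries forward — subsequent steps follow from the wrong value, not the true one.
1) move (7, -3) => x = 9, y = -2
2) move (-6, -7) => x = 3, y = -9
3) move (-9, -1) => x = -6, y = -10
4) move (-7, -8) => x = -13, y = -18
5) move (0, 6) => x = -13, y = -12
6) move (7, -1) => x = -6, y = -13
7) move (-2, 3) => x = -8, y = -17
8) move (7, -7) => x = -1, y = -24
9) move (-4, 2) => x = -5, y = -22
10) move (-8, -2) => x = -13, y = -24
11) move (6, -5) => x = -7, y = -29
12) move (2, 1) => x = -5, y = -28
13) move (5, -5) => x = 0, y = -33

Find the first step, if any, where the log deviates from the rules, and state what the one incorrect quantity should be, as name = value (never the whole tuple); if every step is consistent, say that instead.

step 7, y = -10

1. x = 2 + (7) = 9, y = 1 + (-3) = -2 (in agreement)
2. x = 9 + (-6) = 3, y = -2 + (-7) = -9 (checks out)
3. x = 3 + (-9) = -6, y = -9 + (-1) = -10 (in agreement)
4. x = -6 + (-7) = -13, y = -10 + (-8) = -18 (in agreement)
5. x = -13 + (0) = -13, y = -18 + (6) = -12 (agrees with the log)
6. x = -13 + (7) = -6, y = -12 + (-1) = -13 (checks out)
7. x = -6 + (-2) = -8, y = -13 + (3) = -10 (the entry is off here)
Step 7 is the first one off; corrected, y = -10.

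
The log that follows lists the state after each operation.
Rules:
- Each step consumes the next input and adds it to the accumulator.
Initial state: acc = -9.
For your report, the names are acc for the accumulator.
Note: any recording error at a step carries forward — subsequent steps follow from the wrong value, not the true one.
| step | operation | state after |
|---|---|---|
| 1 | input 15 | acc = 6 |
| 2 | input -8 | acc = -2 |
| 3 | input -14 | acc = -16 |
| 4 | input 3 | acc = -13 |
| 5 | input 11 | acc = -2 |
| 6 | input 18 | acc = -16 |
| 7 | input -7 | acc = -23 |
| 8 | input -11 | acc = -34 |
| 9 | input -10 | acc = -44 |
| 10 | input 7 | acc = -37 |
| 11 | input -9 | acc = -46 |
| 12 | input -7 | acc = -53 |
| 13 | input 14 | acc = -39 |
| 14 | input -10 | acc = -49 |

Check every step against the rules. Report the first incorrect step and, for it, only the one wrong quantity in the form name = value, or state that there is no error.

step 6, acc = 16

Recomputing the run from the initial state:
step 1: acc = 6
step 2: acc = -2
step 3: acc = -16
step 4: acc = -13
step 5: acc = -2
step 6: acc = 16
step 7: acc = 9
step 8: acc = -2
step 9: acc = -12
step 10: acc = -5
step 11: acc = -14
step 12: acc = -21
step 13: acc = -7
step 14: acc = -17
The first disagreement with the log is at step 6, where the value should be acc = 16.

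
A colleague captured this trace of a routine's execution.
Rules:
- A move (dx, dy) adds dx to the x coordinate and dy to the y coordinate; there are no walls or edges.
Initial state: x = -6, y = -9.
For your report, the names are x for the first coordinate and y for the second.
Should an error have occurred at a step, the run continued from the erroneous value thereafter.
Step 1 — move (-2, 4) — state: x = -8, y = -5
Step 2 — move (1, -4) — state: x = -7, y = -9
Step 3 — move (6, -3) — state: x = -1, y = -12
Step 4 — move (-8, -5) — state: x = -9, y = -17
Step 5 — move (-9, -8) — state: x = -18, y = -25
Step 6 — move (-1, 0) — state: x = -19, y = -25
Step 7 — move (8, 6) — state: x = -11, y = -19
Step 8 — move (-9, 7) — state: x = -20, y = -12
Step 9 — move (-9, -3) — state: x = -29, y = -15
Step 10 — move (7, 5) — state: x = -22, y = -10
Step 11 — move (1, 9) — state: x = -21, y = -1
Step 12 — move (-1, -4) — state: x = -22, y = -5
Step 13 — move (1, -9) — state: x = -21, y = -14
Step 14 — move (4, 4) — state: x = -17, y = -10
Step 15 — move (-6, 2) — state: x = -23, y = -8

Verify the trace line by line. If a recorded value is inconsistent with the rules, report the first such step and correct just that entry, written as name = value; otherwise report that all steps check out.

no error

Step 1: x = -6 + (-2) = -8, y = -9 + (4) = -5 — confirmed correct.
Step 2: x = -8 + (1) = -7, y = -5 + (-4) = -9 — confirmed correct.
Step 3: x = -7 + (6) = -1, y = -9 + (-3) = -12 — checks out.
Step 4: x = -1 + (-8) = -9, y = -12 + (-5) = -17 — in agreement.
Step 5: x = -9 + (-9) = -18, y = -17 + (-8) = -25 — consistent with the trace.
Step 6: x = -18 + (-1) = -19, y = -25 + (0) = -25 — checks out.
Step 7: x = -19 + (8) = -11, y = -25 + (6) = -19 — no discrepancy.
Step 8: x = -11 + (-9) = -20, y = -19 + (7) = -12 — exactly as logged.
Step 9: x = -20 + (-9) = -29, y = -12 + (-3) = -15 — verified.
Step 10: x = -29 + (7) = -22, y = -15 + (5) = -10 — exactly as logged.
Step 11: x = -22 + (1) = -21, y = -10 + (9) = -1 — exactly as logged.
Step 12: x = -21 + (-1) = -22, y = -1 + (-4) = -5 — exactly as logged.
Step 13: x = -22 + (1) = -21, y = -5 + (-9) = -14 — no discrepancy.
Step 14: x = -21 + (4) = -17, y = -14 + (4) = -10 — exactly as logged.
Step 15: x = -17 + (-6) = -23, y = -10 + (2) = -8 — checks out.
Every step is consistent.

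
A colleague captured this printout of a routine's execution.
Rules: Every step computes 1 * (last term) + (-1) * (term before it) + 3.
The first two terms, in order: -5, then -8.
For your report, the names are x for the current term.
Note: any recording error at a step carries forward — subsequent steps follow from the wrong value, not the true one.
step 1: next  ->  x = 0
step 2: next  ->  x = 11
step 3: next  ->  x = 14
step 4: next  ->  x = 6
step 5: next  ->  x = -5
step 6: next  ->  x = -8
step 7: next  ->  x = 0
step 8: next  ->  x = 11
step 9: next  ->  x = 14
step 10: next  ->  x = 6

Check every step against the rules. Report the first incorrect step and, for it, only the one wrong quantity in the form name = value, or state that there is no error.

1. x = 1*(-8) + (-1)*(-5) + (3) = 0 (in agreement)
2. x = 1*(0) + (-1)*(-8) + (3) = 11 (agrees with the printout)
3. x = 1*(11) + (-1)*(0) + (3) = 14 (checks out)
4. x = 1*(14) + (-1)*(11) + (3) = 6 (in agreement)
5. x = 1*(6) + (-1)*(14) + (3) = -5 (no discrepancy)
6. x = 1*(-5) + (-1)*(6) + (3) = -8 (exactly as logged)
7. x = 1*(-8) + (-1)*(-5) + (3) = 0 (verified)
8. x = 1*(0) + (-1)*(-8) + (3) = 11 (in agreement)
9. x = 1*(11) + (-1)*(0) + (3) = 14 (exactly as logged)
10. x = 1*(14) + (-1)*(11) + (3) = 6 (confirmed correct)
No step deviates from the rules.

no error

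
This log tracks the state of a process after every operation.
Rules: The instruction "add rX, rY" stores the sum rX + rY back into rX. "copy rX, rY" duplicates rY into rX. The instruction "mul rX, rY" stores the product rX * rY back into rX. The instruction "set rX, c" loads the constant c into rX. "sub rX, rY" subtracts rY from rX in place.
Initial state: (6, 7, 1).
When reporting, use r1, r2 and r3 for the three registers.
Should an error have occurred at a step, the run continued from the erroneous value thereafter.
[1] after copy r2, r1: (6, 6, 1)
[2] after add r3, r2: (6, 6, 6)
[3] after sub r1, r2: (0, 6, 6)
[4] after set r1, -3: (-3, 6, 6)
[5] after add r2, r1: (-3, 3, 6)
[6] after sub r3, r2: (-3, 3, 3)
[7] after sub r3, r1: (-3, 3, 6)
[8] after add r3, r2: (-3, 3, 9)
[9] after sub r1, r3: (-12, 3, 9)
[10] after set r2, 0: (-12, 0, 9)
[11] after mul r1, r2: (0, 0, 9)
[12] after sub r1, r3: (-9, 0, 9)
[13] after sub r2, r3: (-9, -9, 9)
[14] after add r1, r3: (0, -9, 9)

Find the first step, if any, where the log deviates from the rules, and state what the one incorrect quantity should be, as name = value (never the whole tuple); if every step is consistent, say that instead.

Recomputing the run from the initial state:
step 1: r1 = 6, r2 = 6, r3 = 1
step 2: r1 = 6, r2 = 6, r3 = 7
step 3: r1 = 0, r2 = 6, r3 = 7
step 4: r1 = -3, r2 = 6, r3 = 7
step 5: r1 = -3, r2 = 3, r3 = 7
step 6: r1 = -3, r2 = 3, r3 = 4
step 7: r1 = -3, r2 = 3, r3 = 7
step 8: r1 = -3, r2 = 3, r3 = 10
step 9: r1 = -13, r2 = 3, r3 = 10
step 10: r1 = -13, r2 = 0, r3 = 10
step 11: r1 = 0, r2 = 0, r3 = 10
step 12: r1 = -10, r2 = 0, r3 = 10
step 13: r1 = -10, r2 = -10, r3 = 10
step 14: r1 = 0, r2 = -10, r3 = 10
The first disagreement with the log is at step 2, where the value should be r3 = 7.

step 2, r3 = 7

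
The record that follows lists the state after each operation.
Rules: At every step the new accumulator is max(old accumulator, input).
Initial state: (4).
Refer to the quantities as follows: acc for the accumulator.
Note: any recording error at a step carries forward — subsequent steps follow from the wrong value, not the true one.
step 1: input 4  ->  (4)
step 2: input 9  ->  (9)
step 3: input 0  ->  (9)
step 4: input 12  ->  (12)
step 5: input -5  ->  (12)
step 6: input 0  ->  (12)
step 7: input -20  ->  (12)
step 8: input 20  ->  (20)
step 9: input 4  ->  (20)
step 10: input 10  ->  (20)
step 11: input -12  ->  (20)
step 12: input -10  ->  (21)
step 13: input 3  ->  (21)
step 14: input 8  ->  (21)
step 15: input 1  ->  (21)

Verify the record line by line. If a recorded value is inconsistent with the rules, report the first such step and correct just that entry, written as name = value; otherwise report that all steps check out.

step 12, acc = 20

Recomputing the run from the initial state:
step 1: acc = 4
step 2: acc = 9
step 3: acc = 9
step 4: acc = 12
step 5: acc = 12
step 6: acc = 12
step 7: acc = 12
step 8: acc = 20
step 9: acc = 20
step 10: acc = 20
step 11: acc = 20
step 12: acc = 20
step 13: acc = 20
step 14: acc = 20
step 15: acc = 20
The first disagreement with the record is at step 12, where the value should be acc = 20.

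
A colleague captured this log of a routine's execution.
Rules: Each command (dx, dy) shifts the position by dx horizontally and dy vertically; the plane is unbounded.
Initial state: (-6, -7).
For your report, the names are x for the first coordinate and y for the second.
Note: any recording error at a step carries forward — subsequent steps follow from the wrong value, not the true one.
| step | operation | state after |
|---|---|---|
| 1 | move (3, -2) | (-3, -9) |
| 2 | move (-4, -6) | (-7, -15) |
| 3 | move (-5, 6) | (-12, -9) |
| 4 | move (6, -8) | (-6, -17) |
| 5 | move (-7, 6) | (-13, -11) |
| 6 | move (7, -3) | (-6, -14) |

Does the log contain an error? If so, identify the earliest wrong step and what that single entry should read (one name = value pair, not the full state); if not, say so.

no error

Recomputing the run from the initial state:
step 1: x = -3, y = -9
step 2: x = -7, y = -15
step 3: x = -12, y = -9
step 4: x = -6, y = -17
step 5: x = -13, y = -11
step 6: x = -6, y = -14
This matches the log at every step.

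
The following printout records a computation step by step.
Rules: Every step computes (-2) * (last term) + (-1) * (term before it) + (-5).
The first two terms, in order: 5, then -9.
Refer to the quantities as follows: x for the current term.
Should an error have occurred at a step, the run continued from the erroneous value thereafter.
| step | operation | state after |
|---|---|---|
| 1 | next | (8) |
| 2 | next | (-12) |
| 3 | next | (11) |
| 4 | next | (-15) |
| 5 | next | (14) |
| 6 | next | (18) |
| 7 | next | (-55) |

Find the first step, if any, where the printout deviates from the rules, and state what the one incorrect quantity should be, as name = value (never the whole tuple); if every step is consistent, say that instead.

Recomputing the run from the initial state:
step 1: x = 8
step 2: x = -12
step 3: x = 11
step 4: x = -15
step 5: x = 14
step 6: x = -18
step 7: x = 17
The first disagreement with the printout is at step 6, where the value should be x = -18.

step 6, x = -18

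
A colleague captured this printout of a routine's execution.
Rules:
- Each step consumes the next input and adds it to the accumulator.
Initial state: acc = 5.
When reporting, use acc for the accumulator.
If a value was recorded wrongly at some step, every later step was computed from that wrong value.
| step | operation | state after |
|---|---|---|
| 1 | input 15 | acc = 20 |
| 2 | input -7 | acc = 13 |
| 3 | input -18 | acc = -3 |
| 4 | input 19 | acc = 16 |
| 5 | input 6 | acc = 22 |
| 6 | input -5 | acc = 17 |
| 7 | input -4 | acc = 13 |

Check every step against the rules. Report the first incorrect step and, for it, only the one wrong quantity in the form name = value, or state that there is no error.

step 3, acc = -5

Recomputing the run from the initial state:
step 1: acc = 20
step 2: acc = 13
step 3: acc = -5
step 4: acc = 14
step 5: acc = 20
step 6: acc = 15
step 7: acc = 11
The first disagreement with the printout is at step 3, where the value should be acc = -5.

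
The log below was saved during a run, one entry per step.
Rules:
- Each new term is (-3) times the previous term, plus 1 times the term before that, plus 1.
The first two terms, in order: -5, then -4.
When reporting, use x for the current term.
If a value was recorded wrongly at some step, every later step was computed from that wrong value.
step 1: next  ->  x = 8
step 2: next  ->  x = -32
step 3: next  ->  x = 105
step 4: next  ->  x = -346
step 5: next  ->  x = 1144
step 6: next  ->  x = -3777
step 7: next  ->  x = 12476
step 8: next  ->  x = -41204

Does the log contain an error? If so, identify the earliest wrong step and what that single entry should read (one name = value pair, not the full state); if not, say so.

step 2, x = -27

Recomputing the run from the initial state:
step 1: x = 8
step 2: x = -27
step 3: x = 90
step 4: x = -296
step 5: x = 979
step 6: x = -3232
step 7: x = 10676
step 8: x = -35259
The first disagreement with the log is at step 2, where the value should be x = -27.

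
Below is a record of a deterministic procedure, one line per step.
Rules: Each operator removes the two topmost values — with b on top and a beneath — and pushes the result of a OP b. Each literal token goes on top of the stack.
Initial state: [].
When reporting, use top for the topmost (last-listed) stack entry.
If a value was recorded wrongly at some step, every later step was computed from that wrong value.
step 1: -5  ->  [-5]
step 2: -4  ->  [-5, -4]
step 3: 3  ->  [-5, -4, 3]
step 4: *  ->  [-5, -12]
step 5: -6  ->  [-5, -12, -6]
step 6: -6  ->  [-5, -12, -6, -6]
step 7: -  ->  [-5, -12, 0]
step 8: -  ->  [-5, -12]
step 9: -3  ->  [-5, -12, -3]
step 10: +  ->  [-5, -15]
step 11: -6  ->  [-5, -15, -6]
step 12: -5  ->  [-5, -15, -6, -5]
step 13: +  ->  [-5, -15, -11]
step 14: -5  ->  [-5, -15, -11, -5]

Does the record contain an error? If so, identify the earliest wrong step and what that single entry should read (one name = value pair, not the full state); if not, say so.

no error

1. push -5: top = -5 (checks out)
2. push -4: top = -4 (exactly as logged)
3. push 3: top = 3 (agrees with the record)
4. -4 * 3 = -12 (no discrepancy)
5. push -6: top = -6 (no discrepancy)
6. push -6: top = -6 (matches)
7. -6 - -6 = 0 (confirmed correct)
8. -12 - 0 = -12 (confirmed correct)
9. push -3: top = -3 (consistent with the record)
10. -12 + -3 = -15 (confirmed correct)
11. push -6: top = -6 (no discrepancy)
12. push -5: top = -5 (consistent with the record)
13. -6 + -5 = -11 (verified)
14. push -5: top = -5 (matches)
All steps check out; nothing to correct.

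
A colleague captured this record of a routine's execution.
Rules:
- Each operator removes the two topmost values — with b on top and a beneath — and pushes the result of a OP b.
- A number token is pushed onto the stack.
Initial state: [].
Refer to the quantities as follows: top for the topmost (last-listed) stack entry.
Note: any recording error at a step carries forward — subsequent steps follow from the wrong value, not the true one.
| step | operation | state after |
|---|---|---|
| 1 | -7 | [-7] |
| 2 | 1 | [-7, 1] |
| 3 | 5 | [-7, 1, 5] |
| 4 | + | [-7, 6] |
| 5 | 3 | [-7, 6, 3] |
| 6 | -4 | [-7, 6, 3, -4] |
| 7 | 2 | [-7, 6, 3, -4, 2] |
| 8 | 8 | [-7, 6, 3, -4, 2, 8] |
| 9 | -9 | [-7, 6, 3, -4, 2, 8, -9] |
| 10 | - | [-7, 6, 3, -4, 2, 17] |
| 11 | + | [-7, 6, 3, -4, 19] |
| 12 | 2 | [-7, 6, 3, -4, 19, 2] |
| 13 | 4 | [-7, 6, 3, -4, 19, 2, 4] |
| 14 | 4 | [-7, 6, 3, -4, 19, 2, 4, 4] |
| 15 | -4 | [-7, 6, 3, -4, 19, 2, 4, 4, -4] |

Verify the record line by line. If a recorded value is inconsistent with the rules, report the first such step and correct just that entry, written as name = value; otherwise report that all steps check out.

1. push -7: top = -7 (in agreement)
2. push 1: top = 1 (same as recorded)
3. push 5: top = 5 (no discrepancy)
4. 1 + 5 = 6 (exactly as logged)
5. push 3: top = 3 (in agreement)
6. push -4: top = -4 (matches)
7. push 2: top = 2 (confirmed correct)
8. push 8: top = 8 (checks out)
9. push -9: top = -9 (matches)
10. 8 - -9 = 17 (in agreement)
11. 2 + 17 = 19 (no discrepancy)
12. push 2: top = 2 (consistent with the record)
13. push 4: top = 4 (agrees with the record)
14. push 4: top = 4 (verified)
15. push -4: top = -4 (same as recorded)
All steps check out; nothing to correct.

no error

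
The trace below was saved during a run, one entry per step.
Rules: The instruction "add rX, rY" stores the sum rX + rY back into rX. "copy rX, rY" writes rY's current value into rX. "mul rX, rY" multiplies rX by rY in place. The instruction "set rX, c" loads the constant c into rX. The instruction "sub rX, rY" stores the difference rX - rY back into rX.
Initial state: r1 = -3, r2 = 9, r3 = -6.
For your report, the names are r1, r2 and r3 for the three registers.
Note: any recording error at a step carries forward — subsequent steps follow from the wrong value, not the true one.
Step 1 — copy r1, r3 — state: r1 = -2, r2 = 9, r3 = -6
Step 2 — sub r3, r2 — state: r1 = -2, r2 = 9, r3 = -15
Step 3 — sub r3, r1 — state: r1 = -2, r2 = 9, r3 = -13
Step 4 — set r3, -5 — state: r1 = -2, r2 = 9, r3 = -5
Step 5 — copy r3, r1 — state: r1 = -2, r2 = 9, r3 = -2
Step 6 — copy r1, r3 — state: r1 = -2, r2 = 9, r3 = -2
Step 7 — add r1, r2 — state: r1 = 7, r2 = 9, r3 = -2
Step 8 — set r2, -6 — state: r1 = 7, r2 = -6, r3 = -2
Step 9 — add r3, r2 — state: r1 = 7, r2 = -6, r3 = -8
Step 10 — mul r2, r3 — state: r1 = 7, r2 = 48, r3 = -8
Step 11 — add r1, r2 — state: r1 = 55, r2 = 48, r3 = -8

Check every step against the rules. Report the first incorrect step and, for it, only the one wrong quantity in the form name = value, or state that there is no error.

step 1: r1 = -6 -> first mismatch against the trace
That makes step 1 the first incorrect line — r1 = -6 is what it should show.

step 1, r1 = -6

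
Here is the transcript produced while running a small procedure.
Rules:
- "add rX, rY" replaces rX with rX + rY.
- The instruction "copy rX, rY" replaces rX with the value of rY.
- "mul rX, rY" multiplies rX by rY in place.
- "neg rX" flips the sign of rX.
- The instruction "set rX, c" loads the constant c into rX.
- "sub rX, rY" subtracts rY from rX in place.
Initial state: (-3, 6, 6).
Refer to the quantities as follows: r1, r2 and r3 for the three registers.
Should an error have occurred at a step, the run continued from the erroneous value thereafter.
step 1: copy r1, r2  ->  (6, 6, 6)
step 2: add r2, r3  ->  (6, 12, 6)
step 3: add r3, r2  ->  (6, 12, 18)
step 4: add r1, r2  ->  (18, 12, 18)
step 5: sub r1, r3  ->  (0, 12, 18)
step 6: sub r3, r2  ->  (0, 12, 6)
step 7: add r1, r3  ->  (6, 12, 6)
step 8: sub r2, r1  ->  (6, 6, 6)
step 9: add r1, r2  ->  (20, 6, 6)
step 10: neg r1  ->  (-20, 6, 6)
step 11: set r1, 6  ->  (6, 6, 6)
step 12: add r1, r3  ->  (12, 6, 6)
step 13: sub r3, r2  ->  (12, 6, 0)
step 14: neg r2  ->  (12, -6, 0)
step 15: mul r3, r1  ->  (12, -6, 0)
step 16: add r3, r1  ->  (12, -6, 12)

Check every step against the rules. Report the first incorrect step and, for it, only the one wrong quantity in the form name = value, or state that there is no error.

step 1: r1 = 6 -> exactly as logged
step 2: r2 = 6 + 6 = 12 -> no discrepancy
step 3: r3 = 6 + 12 = 18 -> matches
step 4: r1 = 6 + 12 = 18 -> same as recorded
step 5: r1 = 18 - 18 = 0 -> matches
step 6: r3 = 18 - 12 = 6 -> same as recorded
step 7: r1 = 0 + 6 = 6 -> confirmed correct
step 8: r2 = 12 - 6 = 6 -> confirmed correct
step 9: r1 = 6 + 6 = 12 -> this is not what the transcript shows
First deviation found at step 9; the corrected entry is r1 = 12.

step 9, r1 = 12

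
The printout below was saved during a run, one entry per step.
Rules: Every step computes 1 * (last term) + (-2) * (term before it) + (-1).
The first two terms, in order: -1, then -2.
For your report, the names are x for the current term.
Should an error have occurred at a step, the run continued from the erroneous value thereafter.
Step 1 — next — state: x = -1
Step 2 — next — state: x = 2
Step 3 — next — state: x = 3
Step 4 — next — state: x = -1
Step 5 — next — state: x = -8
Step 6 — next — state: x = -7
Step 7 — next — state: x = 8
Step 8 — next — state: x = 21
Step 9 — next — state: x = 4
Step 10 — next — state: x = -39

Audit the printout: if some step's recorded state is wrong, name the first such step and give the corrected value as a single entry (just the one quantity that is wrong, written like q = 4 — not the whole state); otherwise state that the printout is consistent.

Step 1: x = 1*(-2) + (-2)*(-1) + (-1) = -1 — confirmed correct.
Step 2: x = 1*(-1) + (-2)*(-2) + (-1) = 2 — same as recorded.
Step 3: x = 1*(2) + (-2)*(-1) + (-1) = 3 — agrees with the printout.
Step 4: x = 1*(3) + (-2)*(2) + (-1) = -2 — the printout disagrees here.
So the first discrepancy is step 4, where the right value is x = -2.

step 4, x = -2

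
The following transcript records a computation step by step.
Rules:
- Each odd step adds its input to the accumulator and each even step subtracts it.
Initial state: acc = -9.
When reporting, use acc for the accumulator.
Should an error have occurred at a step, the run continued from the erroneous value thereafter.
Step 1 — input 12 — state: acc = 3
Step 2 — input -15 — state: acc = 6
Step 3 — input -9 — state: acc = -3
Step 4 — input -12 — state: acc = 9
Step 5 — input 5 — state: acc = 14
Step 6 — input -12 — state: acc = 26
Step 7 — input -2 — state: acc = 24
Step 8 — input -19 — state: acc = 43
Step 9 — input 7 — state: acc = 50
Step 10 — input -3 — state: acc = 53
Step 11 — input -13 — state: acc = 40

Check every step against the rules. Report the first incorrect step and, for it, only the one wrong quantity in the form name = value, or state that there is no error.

step 2, acc = 18

Step 1: acc = -9 + 12 = 3 — agrees with the transcript.
Step 2: acc = 3 - -15 = 18 — the transcript has a different value.
So the first discrepancy is step 2, where the right value is acc = 18.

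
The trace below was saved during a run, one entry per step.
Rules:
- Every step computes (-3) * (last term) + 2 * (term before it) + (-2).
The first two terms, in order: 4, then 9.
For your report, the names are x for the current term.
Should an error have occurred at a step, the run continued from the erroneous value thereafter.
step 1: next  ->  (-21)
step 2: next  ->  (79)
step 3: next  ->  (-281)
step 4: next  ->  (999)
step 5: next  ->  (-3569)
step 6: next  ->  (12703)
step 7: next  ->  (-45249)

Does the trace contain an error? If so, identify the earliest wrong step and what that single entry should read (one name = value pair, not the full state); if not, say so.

step 5, x = -3561

Recomputing the run from the initial state:
step 1: x = -21
step 2: x = 79
step 3: x = -281
step 4: x = 999
step 5: x = -3561
step 6: x = 12679
step 7: x = -45161
The first disagreement with the trace is at step 5, where the value should be x = -3561.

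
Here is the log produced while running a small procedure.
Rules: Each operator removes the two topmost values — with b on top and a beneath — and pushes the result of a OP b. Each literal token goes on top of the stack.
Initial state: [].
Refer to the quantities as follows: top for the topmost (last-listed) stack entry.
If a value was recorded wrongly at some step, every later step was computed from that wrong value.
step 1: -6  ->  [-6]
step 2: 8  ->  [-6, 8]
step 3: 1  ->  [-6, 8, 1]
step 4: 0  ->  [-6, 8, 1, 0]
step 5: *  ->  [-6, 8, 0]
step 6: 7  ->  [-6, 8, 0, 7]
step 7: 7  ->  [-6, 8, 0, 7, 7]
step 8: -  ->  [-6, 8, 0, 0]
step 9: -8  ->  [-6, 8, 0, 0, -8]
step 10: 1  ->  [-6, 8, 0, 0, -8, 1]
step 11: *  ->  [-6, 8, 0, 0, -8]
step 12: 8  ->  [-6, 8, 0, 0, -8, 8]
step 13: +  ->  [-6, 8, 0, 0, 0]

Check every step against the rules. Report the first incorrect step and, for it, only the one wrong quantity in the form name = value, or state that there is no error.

1. push -6: top = -6 (in agreement)
2. push 8: top = 8 (checks out)
3. push 1: top = 1 (verified)
4. push 0: top = 0 (checks out)
5. 1 * 0 = 0 (verified)
6. push 7: top = 7 (in agreement)
7. push 7: top = 7 (same as recorded)
8. 7 - 7 = 0 (checks out)
9. push -8: top = -8 (in agreement)
10. push 1: top = 1 (verified)
11. -8 * 1 = -8 (same as recorded)
12. push 8: top = 8 (agrees with the log)
13. -8 + 8 = 0 (checks out)
No step deviates from the rules.

no error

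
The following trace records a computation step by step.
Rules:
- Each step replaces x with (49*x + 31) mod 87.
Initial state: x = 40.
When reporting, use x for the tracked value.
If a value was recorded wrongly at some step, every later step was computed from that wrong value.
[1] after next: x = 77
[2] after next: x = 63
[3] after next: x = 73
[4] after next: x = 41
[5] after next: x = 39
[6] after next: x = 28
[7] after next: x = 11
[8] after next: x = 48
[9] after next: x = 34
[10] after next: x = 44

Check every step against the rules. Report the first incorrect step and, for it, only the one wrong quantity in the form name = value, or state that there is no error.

no error

step 1: x = (49*40 + 31) mod 87 = 77 -> confirmed correct
step 2: x = (49*77 + 31) mod 87 = 63 -> confirmed correct
step 3: x = (49*63 + 31) mod 87 = 73 -> confirmed correct
step 4: x = (49*73 + 31) mod 87 = 41 -> same as recorded
step 5: x = (49*41 + 31) mod 87 = 39 -> exactly as logged
step 6: x = (49*39 + 31) mod 87 = 28 -> agrees with the trace
step 7: x = (49*28 + 31) mod 87 = 11 -> matches
step 8: x = (49*11 + 31) mod 87 = 48 -> consistent with the trace
step 9: x = (49*48 + 31) mod 87 = 34 -> checks out
step 10: x = (49*34 + 31) mod 87 = 44 -> verified
The whole run recomputes cleanly — no discrepancies.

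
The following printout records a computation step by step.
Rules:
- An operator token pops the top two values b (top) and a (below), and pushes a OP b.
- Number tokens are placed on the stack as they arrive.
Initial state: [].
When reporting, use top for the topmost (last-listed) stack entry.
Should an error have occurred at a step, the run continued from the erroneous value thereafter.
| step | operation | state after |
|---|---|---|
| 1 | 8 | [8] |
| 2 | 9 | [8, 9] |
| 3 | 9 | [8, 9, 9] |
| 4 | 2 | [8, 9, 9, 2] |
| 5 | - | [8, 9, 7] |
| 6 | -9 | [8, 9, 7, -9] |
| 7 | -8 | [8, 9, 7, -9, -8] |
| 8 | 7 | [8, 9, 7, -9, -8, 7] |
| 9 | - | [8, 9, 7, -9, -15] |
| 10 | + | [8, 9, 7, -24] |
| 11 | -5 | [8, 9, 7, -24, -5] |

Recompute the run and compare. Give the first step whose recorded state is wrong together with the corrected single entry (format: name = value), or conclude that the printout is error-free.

no error

Recomputing the run from the initial state:
step 1: [8]
step 2: [8, 9]
step 3: [8, 9, 9]
step 4: [8, 9, 9, 2]
step 5: [8, 9, 7]
step 6: [8, 9, 7, -9]
step 7: [8, 9, 7, -9, -8]
step 8: [8, 9, 7, -9, -8, 7]
step 9: [8, 9, 7, -9, -15]
step 10: [8, 9, 7, -24]
step 11: [8, 9, 7, -24, -5]
This matches the printout at every step.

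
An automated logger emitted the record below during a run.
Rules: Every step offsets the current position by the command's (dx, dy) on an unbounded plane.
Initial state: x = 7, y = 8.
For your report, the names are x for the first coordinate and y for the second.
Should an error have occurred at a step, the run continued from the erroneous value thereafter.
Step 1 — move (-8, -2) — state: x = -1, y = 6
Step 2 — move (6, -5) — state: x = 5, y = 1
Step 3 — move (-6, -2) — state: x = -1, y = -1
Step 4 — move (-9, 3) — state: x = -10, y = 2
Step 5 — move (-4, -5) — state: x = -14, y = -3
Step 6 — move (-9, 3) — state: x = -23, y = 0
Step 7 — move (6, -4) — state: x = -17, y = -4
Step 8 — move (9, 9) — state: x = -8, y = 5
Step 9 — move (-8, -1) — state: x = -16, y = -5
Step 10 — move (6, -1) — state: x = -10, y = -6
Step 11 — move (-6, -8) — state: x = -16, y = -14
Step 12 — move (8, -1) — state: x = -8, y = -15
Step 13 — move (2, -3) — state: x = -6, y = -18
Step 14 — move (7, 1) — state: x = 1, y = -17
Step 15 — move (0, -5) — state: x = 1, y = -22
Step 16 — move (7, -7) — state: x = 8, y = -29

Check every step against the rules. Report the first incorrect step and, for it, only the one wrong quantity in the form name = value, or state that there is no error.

1. x = 7 + (-8) = -1, y = 8 + (-2) = 6 (no discrepancy)
2. x = -1 + (6) = 5, y = 6 + (-5) = 1 (in agreement)
3. x = 5 + (-6) = -1, y = 1 + (-2) = -1 (no discrepancy)
4. x = -1 + (-9) = -10, y = -1 + (3) = 2 (agrees with the record)
5. x = -10 + (-4) = -14, y = 2 + (-5) = -3 (same as recorded)
6. x = -14 + (-9) = -23, y = -3 + (3) = 0 (matches)
7. x = -23 + (6) = -17, y = 0 + (-4) = -4 (verified)
8. x = -17 + (9) = -8, y = -4 + (9) = 5 (in agreement)
9. x = -8 + (-8) = -16, y = 5 + (-1) = 4 (this is not what the record shows)
First incorrect step: 9; the correct value is y = 4.

step 9, y = 4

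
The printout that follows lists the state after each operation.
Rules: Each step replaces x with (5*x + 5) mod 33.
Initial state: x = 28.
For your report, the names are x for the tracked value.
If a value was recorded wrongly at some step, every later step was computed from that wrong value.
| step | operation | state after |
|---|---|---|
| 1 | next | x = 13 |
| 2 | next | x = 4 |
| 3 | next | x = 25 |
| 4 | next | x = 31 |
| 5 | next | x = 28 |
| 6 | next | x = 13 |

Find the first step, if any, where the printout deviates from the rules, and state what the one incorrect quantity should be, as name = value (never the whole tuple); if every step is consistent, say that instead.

no error

Recomputing the run from the initial state:
step 1: x = 13
step 2: x = 4
step 3: x = 25
step 4: x = 31
step 5: x = 28
step 6: x = 13
This matches the printout at every step.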